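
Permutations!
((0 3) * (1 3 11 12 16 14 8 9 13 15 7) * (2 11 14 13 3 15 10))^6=[14, 1, 2, 0, 4, 5, 6, 7, 9, 3, 10, 11, 12, 13, 8, 15, 16]=(16)(0 14 8 9 3)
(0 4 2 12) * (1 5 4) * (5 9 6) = (0 1 9 6 5 4 2 12) = [1, 9, 12, 3, 2, 4, 5, 7, 8, 6, 10, 11, 0]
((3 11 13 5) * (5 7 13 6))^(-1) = (3 5 6 11)(7 13) = [0, 1, 2, 5, 4, 6, 11, 13, 8, 9, 10, 3, 12, 7]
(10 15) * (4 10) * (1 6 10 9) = [0, 6, 2, 3, 9, 5, 10, 7, 8, 1, 15, 11, 12, 13, 14, 4] = (1 6 10 15 4 9)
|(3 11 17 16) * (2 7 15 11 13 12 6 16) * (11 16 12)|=8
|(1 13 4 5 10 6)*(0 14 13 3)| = 9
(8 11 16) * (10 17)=[0, 1, 2, 3, 4, 5, 6, 7, 11, 9, 17, 16, 12, 13, 14, 15, 8, 10]=(8 11 16)(10 17)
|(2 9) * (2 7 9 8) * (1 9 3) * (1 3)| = |(1 9 7)(2 8)| = 6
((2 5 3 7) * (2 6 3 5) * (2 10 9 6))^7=(2 10 9 6 3 7)=[0, 1, 10, 7, 4, 5, 3, 2, 8, 6, 9]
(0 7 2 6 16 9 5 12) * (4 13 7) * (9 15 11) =(0 4 13 7 2 6 16 15 11 9 5 12) =[4, 1, 6, 3, 13, 12, 16, 2, 8, 5, 10, 9, 0, 7, 14, 11, 15]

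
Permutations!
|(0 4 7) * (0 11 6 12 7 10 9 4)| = |(4 10 9)(6 12 7 11)| = 12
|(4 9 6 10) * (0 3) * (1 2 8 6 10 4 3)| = |(0 1 2 8 6 4 9 10 3)| = 9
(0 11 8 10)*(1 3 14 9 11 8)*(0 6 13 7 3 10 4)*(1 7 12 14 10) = (0 8 4)(3 10 6 13 12 14 9 11 7) = [8, 1, 2, 10, 0, 5, 13, 3, 4, 11, 6, 7, 14, 12, 9]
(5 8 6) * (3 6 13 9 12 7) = (3 6 5 8 13 9 12 7) = [0, 1, 2, 6, 4, 8, 5, 3, 13, 12, 10, 11, 7, 9]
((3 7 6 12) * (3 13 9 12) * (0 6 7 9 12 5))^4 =(13)(0 5 9 3 6) =[5, 1, 2, 6, 4, 9, 0, 7, 8, 3, 10, 11, 12, 13]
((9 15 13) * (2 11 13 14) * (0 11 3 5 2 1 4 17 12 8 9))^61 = [11, 9, 3, 5, 15, 2, 6, 7, 4, 17, 10, 13, 1, 0, 8, 12, 16, 14] = (0 11 13)(1 9 17 14 8 4 15 12)(2 3 5)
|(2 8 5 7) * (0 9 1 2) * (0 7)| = 6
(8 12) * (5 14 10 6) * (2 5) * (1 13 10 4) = (1 13 10 6 2 5 14 4)(8 12) = [0, 13, 5, 3, 1, 14, 2, 7, 12, 9, 6, 11, 8, 10, 4]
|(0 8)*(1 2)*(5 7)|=|(0 8)(1 2)(5 7)|=2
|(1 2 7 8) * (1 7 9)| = |(1 2 9)(7 8)| = 6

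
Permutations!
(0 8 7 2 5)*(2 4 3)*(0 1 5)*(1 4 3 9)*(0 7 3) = (0 8 3 2 7)(1 5 4 9) = [8, 5, 7, 2, 9, 4, 6, 0, 3, 1]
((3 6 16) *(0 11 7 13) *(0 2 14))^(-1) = (0 14 2 13 7 11)(3 16 6) = [14, 1, 13, 16, 4, 5, 3, 11, 8, 9, 10, 0, 12, 7, 2, 15, 6]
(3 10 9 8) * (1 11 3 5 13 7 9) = (1 11 3 10)(5 13 7 9 8) = [0, 11, 2, 10, 4, 13, 6, 9, 5, 8, 1, 3, 12, 7]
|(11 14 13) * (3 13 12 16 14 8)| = 12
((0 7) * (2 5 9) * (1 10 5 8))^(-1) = (0 7)(1 8 2 9 5 10) = [7, 8, 9, 3, 4, 10, 6, 0, 2, 5, 1]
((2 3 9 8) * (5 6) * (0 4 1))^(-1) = [1, 4, 8, 2, 0, 6, 5, 7, 9, 3] = (0 1 4)(2 8 9 3)(5 6)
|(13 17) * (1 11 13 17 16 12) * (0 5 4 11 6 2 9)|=11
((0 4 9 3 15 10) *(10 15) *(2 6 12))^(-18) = [9, 1, 2, 0, 3, 5, 6, 7, 8, 10, 4, 11, 12, 13, 14, 15] = (15)(0 9 10 4 3)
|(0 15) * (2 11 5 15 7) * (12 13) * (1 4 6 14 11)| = 10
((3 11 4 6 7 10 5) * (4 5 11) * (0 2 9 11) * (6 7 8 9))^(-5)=(0 5 2 3 6 4 8 7 9 10 11)=[5, 1, 3, 6, 8, 2, 4, 9, 7, 10, 11, 0]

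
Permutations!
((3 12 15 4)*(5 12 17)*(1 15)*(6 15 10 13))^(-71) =[0, 12, 2, 4, 15, 17, 13, 7, 8, 9, 1, 11, 5, 10, 14, 6, 16, 3] =(1 12 5 17 3 4 15 6 13 10)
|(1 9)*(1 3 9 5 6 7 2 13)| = |(1 5 6 7 2 13)(3 9)| = 6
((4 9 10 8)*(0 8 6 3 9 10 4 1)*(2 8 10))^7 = (0 8 4 3 10 1 2 9 6) = [8, 2, 9, 10, 3, 5, 0, 7, 4, 6, 1]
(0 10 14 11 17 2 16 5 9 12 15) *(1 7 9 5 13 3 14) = (0 10 1 7 9 12 15)(2 16 13 3 14 11 17) = [10, 7, 16, 14, 4, 5, 6, 9, 8, 12, 1, 17, 15, 3, 11, 0, 13, 2]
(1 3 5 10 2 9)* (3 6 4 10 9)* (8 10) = [0, 6, 3, 5, 8, 9, 4, 7, 10, 1, 2] = (1 6 4 8 10 2 3 5 9)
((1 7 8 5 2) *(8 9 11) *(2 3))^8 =[0, 1, 2, 3, 4, 5, 6, 7, 8, 9, 10, 11] =(11)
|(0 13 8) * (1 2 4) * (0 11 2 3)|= 8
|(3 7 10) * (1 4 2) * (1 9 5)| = |(1 4 2 9 5)(3 7 10)| = 15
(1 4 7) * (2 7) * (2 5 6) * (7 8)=(1 4 5 6 2 8 7)=[0, 4, 8, 3, 5, 6, 2, 1, 7]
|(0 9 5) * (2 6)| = |(0 9 5)(2 6)| = 6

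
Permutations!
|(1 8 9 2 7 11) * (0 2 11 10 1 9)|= |(0 2 7 10 1 8)(9 11)|= 6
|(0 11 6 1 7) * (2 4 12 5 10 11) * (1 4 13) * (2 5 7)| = 24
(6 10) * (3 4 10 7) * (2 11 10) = [0, 1, 11, 4, 2, 5, 7, 3, 8, 9, 6, 10] = (2 11 10 6 7 3 4)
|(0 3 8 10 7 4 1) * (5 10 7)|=6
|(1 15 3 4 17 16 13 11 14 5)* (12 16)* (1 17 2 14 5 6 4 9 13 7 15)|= 20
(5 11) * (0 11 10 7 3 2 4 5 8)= (0 11 8)(2 4 5 10 7 3)= [11, 1, 4, 2, 5, 10, 6, 3, 0, 9, 7, 8]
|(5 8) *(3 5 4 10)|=5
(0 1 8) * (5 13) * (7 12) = [1, 8, 2, 3, 4, 13, 6, 12, 0, 9, 10, 11, 7, 5] = (0 1 8)(5 13)(7 12)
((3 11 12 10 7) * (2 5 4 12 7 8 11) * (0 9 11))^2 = [11, 1, 4, 5, 10, 12, 6, 2, 9, 7, 0, 3, 8] = (0 11 3 5 12 8 9 7 2 4 10)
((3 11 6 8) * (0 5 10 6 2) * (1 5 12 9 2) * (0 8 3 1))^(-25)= [6, 9, 0, 5, 4, 2, 1, 7, 12, 11, 8, 10, 3]= (0 6 1 9 11 10 8 12 3 5 2)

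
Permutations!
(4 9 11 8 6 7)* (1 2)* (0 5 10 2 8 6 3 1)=(0 5 10 2)(1 8 3)(4 9 11 6 7)=[5, 8, 0, 1, 9, 10, 7, 4, 3, 11, 2, 6]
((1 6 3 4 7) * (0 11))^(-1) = (0 11)(1 7 4 3 6) = [11, 7, 2, 6, 3, 5, 1, 4, 8, 9, 10, 0]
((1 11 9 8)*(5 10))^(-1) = (1 8 9 11)(5 10) = [0, 8, 2, 3, 4, 10, 6, 7, 9, 11, 5, 1]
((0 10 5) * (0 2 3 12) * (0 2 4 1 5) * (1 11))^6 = (12)(1 4)(5 11) = [0, 4, 2, 3, 1, 11, 6, 7, 8, 9, 10, 5, 12]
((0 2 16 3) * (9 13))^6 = (0 16)(2 3) = [16, 1, 3, 2, 4, 5, 6, 7, 8, 9, 10, 11, 12, 13, 14, 15, 0]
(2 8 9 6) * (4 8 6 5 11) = (2 6)(4 8 9 5 11) = [0, 1, 6, 3, 8, 11, 2, 7, 9, 5, 10, 4]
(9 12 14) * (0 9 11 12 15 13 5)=(0 9 15 13 5)(11 12 14)=[9, 1, 2, 3, 4, 0, 6, 7, 8, 15, 10, 12, 14, 5, 11, 13]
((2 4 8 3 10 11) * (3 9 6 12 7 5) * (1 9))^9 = [0, 2, 3, 12, 10, 6, 8, 9, 11, 4, 7, 5, 1] = (1 2 3 12)(4 10 7 9)(5 6 8 11)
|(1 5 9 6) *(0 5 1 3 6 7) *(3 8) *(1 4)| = 12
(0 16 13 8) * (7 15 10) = (0 16 13 8)(7 15 10) = [16, 1, 2, 3, 4, 5, 6, 15, 0, 9, 7, 11, 12, 8, 14, 10, 13]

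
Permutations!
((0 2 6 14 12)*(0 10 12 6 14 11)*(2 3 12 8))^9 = [0, 1, 2, 3, 4, 5, 6, 7, 8, 9, 10, 11, 12, 13, 14] = (14)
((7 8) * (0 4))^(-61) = (0 4)(7 8) = [4, 1, 2, 3, 0, 5, 6, 8, 7]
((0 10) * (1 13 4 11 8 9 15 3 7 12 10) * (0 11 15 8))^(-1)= [11, 0, 2, 15, 13, 5, 6, 3, 9, 8, 12, 10, 7, 1, 14, 4]= (0 11 10 12 7 3 15 4 13 1)(8 9)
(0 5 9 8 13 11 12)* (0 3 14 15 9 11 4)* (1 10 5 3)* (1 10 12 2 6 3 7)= (0 7 1 12 10 5 11 2 6 3 14 15 9 8 13 4)= [7, 12, 6, 14, 0, 11, 3, 1, 13, 8, 5, 2, 10, 4, 15, 9]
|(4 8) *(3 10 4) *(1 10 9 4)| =4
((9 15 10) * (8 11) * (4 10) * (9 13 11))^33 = (4 9 11 10 15 8 13) = [0, 1, 2, 3, 9, 5, 6, 7, 13, 11, 15, 10, 12, 4, 14, 8]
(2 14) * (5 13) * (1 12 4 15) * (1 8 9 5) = (1 12 4 15 8 9 5 13)(2 14) = [0, 12, 14, 3, 15, 13, 6, 7, 9, 5, 10, 11, 4, 1, 2, 8]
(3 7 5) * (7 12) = (3 12 7 5) = [0, 1, 2, 12, 4, 3, 6, 5, 8, 9, 10, 11, 7]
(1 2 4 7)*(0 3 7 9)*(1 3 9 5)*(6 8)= (0 9)(1 2 4 5)(3 7)(6 8)= [9, 2, 4, 7, 5, 1, 8, 3, 6, 0]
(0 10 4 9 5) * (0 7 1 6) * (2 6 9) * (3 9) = (0 10 4 2 6)(1 3 9 5 7) = [10, 3, 6, 9, 2, 7, 0, 1, 8, 5, 4]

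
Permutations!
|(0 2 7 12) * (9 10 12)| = |(0 2 7 9 10 12)| = 6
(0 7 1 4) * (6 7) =(0 6 7 1 4) =[6, 4, 2, 3, 0, 5, 7, 1]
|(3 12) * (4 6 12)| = |(3 4 6 12)| = 4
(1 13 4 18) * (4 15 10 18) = [0, 13, 2, 3, 4, 5, 6, 7, 8, 9, 18, 11, 12, 15, 14, 10, 16, 17, 1] = (1 13 15 10 18)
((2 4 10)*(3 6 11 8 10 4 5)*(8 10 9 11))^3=(2 6 11 5 8 10 3 9)=[0, 1, 6, 9, 4, 8, 11, 7, 10, 2, 3, 5]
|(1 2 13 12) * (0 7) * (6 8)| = 4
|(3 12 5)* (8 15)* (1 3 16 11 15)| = |(1 3 12 5 16 11 15 8)| = 8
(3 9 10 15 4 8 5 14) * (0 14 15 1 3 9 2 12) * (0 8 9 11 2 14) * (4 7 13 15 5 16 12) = (1 3 14 11 2 4 9 10)(7 13 15)(8 16 12) = [0, 3, 4, 14, 9, 5, 6, 13, 16, 10, 1, 2, 8, 15, 11, 7, 12]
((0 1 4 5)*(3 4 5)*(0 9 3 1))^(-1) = (1 4 3 9 5) = [0, 4, 2, 9, 3, 1, 6, 7, 8, 5]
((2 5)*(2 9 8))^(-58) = (2 9)(5 8) = [0, 1, 9, 3, 4, 8, 6, 7, 5, 2]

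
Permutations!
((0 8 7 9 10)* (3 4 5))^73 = (0 9 8 10 7)(3 4 5) = [9, 1, 2, 4, 5, 3, 6, 0, 10, 8, 7]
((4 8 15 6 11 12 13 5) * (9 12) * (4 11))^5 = (4 8 15 6) = [0, 1, 2, 3, 8, 5, 4, 7, 15, 9, 10, 11, 12, 13, 14, 6]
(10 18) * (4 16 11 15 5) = [0, 1, 2, 3, 16, 4, 6, 7, 8, 9, 18, 15, 12, 13, 14, 5, 11, 17, 10] = (4 16 11 15 5)(10 18)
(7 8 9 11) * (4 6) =(4 6)(7 8 9 11) =[0, 1, 2, 3, 6, 5, 4, 8, 9, 11, 10, 7]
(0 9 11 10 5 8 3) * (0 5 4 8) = (0 9 11 10 4 8 3 5) = [9, 1, 2, 5, 8, 0, 6, 7, 3, 11, 4, 10]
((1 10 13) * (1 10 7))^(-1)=(1 7)(10 13)=[0, 7, 2, 3, 4, 5, 6, 1, 8, 9, 13, 11, 12, 10]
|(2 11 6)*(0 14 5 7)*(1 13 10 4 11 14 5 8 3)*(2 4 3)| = 12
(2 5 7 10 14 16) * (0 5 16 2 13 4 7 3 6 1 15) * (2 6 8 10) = (0 5 3 8 10 14 6 1 15)(2 16 13 4 7) = [5, 15, 16, 8, 7, 3, 1, 2, 10, 9, 14, 11, 12, 4, 6, 0, 13]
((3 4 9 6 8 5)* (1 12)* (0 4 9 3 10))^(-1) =(0 10 5 8 6 9 3 4)(1 12) =[10, 12, 2, 4, 0, 8, 9, 7, 6, 3, 5, 11, 1]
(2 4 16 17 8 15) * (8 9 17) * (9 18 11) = (2 4 16 8 15)(9 17 18 11) = [0, 1, 4, 3, 16, 5, 6, 7, 15, 17, 10, 9, 12, 13, 14, 2, 8, 18, 11]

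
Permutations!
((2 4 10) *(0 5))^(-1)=(0 5)(2 10 4)=[5, 1, 10, 3, 2, 0, 6, 7, 8, 9, 4]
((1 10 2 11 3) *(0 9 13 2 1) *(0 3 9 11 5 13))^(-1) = [9, 10, 13, 3, 4, 2, 6, 7, 8, 11, 1, 0, 12, 5] = (0 9 11)(1 10)(2 13 5)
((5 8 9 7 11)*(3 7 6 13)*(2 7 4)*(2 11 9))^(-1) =(2 8 5 11 4 3 13 6 9 7) =[0, 1, 8, 13, 3, 11, 9, 2, 5, 7, 10, 4, 12, 6]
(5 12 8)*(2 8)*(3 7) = (2 8 5 12)(3 7) = [0, 1, 8, 7, 4, 12, 6, 3, 5, 9, 10, 11, 2]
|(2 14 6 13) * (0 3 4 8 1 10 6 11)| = |(0 3 4 8 1 10 6 13 2 14 11)| = 11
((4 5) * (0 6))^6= (6)= [0, 1, 2, 3, 4, 5, 6]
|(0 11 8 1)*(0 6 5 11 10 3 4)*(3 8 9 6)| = |(0 10 8 1 3 4)(5 11 9 6)| = 12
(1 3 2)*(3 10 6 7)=(1 10 6 7 3 2)=[0, 10, 1, 2, 4, 5, 7, 3, 8, 9, 6]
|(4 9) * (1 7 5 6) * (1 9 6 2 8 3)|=6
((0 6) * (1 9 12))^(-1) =(0 6)(1 12 9) =[6, 12, 2, 3, 4, 5, 0, 7, 8, 1, 10, 11, 9]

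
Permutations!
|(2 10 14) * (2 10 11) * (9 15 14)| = |(2 11)(9 15 14 10)| = 4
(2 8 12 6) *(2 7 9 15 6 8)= (6 7 9 15)(8 12)= [0, 1, 2, 3, 4, 5, 7, 9, 12, 15, 10, 11, 8, 13, 14, 6]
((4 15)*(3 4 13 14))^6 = (3 4 15 13 14) = [0, 1, 2, 4, 15, 5, 6, 7, 8, 9, 10, 11, 12, 14, 3, 13]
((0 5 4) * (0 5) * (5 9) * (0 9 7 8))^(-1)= (0 8 7 4 5 9)= [8, 1, 2, 3, 5, 9, 6, 4, 7, 0]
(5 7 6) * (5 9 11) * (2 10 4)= (2 10 4)(5 7 6 9 11)= [0, 1, 10, 3, 2, 7, 9, 6, 8, 11, 4, 5]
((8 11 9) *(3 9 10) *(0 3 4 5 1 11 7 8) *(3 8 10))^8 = (0 3 1 4 7)(5 10 8 9 11) = [3, 4, 2, 1, 7, 10, 6, 0, 9, 11, 8, 5]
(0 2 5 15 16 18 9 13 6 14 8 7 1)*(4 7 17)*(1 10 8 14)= [2, 0, 5, 3, 7, 15, 1, 10, 17, 13, 8, 11, 12, 6, 14, 16, 18, 4, 9]= (0 2 5 15 16 18 9 13 6 1)(4 7 10 8 17)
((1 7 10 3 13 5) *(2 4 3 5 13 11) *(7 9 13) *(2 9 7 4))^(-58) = [0, 10, 2, 9, 11, 7, 6, 5, 8, 4, 1, 13, 12, 3] = (1 10)(3 9 4 11 13)(5 7)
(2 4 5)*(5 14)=(2 4 14 5)=[0, 1, 4, 3, 14, 2, 6, 7, 8, 9, 10, 11, 12, 13, 5]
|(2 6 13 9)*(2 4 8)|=|(2 6 13 9 4 8)|=6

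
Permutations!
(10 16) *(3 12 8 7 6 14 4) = (3 12 8 7 6 14 4)(10 16) = [0, 1, 2, 12, 3, 5, 14, 6, 7, 9, 16, 11, 8, 13, 4, 15, 10]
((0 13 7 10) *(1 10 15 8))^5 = (0 1 15 13 10 8 7) = [1, 15, 2, 3, 4, 5, 6, 0, 7, 9, 8, 11, 12, 10, 14, 13]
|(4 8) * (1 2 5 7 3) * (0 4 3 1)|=|(0 4 8 3)(1 2 5 7)|=4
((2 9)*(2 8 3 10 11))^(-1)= [0, 1, 11, 8, 4, 5, 6, 7, 9, 2, 3, 10]= (2 11 10 3 8 9)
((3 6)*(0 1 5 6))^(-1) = (0 3 6 5 1) = [3, 0, 2, 6, 4, 1, 5]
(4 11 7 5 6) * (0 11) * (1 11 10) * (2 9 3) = (0 10 1 11 7 5 6 4)(2 9 3) = [10, 11, 9, 2, 0, 6, 4, 5, 8, 3, 1, 7]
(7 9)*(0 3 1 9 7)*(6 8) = [3, 9, 2, 1, 4, 5, 8, 7, 6, 0] = (0 3 1 9)(6 8)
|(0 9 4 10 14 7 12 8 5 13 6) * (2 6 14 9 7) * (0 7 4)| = 8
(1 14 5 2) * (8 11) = (1 14 5 2)(8 11) = [0, 14, 1, 3, 4, 2, 6, 7, 11, 9, 10, 8, 12, 13, 5]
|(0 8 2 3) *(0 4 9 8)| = |(2 3 4 9 8)| = 5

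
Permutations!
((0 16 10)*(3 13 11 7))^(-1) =(0 10 16)(3 7 11 13) =[10, 1, 2, 7, 4, 5, 6, 11, 8, 9, 16, 13, 12, 3, 14, 15, 0]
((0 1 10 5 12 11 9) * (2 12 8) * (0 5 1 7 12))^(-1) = (0 2 8 5 9 11 12 7)(1 10) = [2, 10, 8, 3, 4, 9, 6, 0, 5, 11, 1, 12, 7]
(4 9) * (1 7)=[0, 7, 2, 3, 9, 5, 6, 1, 8, 4]=(1 7)(4 9)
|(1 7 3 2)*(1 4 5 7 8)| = |(1 8)(2 4 5 7 3)| = 10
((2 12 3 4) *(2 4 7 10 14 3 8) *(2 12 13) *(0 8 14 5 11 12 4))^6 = [0, 1, 2, 14, 4, 10, 6, 3, 8, 9, 7, 5, 11, 13, 12] = (3 14 12 11 5 10 7)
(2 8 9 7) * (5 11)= (2 8 9 7)(5 11)= [0, 1, 8, 3, 4, 11, 6, 2, 9, 7, 10, 5]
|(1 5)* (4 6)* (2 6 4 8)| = |(1 5)(2 6 8)| = 6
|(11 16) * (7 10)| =2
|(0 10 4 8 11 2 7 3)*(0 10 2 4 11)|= |(0 2 7 3 10 11 4 8)|= 8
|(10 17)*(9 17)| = 3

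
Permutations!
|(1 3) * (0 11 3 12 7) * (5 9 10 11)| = 9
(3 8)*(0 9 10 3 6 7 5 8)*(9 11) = (0 11 9 10 3)(5 8 6 7) = [11, 1, 2, 0, 4, 8, 7, 5, 6, 10, 3, 9]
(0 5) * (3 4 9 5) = [3, 1, 2, 4, 9, 0, 6, 7, 8, 5] = (0 3 4 9 5)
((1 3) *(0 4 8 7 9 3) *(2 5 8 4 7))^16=(0 7 9 3 1)(2 5 8)=[7, 0, 5, 1, 4, 8, 6, 9, 2, 3]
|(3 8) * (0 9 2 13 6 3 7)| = |(0 9 2 13 6 3 8 7)| = 8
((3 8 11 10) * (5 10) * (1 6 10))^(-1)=(1 5 11 8 3 10 6)=[0, 5, 2, 10, 4, 11, 1, 7, 3, 9, 6, 8]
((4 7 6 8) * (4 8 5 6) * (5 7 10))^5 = (10) = [0, 1, 2, 3, 4, 5, 6, 7, 8, 9, 10]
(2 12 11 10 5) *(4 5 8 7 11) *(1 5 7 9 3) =(1 5 2 12 4 7 11 10 8 9 3) =[0, 5, 12, 1, 7, 2, 6, 11, 9, 3, 8, 10, 4]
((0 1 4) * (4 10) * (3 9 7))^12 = (10) = [0, 1, 2, 3, 4, 5, 6, 7, 8, 9, 10]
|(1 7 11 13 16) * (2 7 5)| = 7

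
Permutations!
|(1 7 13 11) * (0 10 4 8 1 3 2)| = |(0 10 4 8 1 7 13 11 3 2)| = 10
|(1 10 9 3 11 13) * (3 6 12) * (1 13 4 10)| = |(13)(3 11 4 10 9 6 12)| = 7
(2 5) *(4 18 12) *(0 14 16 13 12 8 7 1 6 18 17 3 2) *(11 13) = (0 14 16 11 13 12 4 17 3 2 5)(1 6 18 8 7) = [14, 6, 5, 2, 17, 0, 18, 1, 7, 9, 10, 13, 4, 12, 16, 15, 11, 3, 8]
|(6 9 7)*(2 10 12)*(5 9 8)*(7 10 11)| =|(2 11 7 6 8 5 9 10 12)| =9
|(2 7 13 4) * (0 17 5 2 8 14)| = |(0 17 5 2 7 13 4 8 14)| = 9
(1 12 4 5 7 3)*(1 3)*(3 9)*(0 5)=(0 5 7 1 12 4)(3 9)=[5, 12, 2, 9, 0, 7, 6, 1, 8, 3, 10, 11, 4]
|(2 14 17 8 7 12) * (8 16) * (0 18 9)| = |(0 18 9)(2 14 17 16 8 7 12)| = 21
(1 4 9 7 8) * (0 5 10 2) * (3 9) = [5, 4, 0, 9, 3, 10, 6, 8, 1, 7, 2] = (0 5 10 2)(1 4 3 9 7 8)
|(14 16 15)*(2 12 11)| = 3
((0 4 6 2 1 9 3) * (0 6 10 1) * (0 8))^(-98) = [4, 9, 8, 6, 10, 5, 2, 7, 0, 3, 1] = (0 4 10 1 9 3 6 2 8)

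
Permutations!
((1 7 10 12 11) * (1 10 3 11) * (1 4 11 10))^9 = (1 3 12 11 7 10 4) = [0, 3, 2, 12, 1, 5, 6, 10, 8, 9, 4, 7, 11]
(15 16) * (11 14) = [0, 1, 2, 3, 4, 5, 6, 7, 8, 9, 10, 14, 12, 13, 11, 16, 15] = (11 14)(15 16)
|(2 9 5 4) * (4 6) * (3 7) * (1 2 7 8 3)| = |(1 2 9 5 6 4 7)(3 8)| = 14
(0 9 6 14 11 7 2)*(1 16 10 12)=(0 9 6 14 11 7 2)(1 16 10 12)=[9, 16, 0, 3, 4, 5, 14, 2, 8, 6, 12, 7, 1, 13, 11, 15, 10]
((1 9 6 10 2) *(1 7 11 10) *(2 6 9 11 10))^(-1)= (1 6 10 7 2 11)= [0, 6, 11, 3, 4, 5, 10, 2, 8, 9, 7, 1]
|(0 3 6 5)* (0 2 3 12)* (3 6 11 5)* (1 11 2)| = 6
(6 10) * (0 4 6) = (0 4 6 10) = [4, 1, 2, 3, 6, 5, 10, 7, 8, 9, 0]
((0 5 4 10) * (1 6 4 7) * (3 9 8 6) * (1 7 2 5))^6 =[4, 10, 2, 0, 8, 5, 9, 7, 3, 1, 6] =(0 4 8 3)(1 10 6 9)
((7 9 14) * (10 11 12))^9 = (14) = [0, 1, 2, 3, 4, 5, 6, 7, 8, 9, 10, 11, 12, 13, 14]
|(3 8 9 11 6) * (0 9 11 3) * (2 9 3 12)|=|(0 3 8 11 6)(2 9 12)|=15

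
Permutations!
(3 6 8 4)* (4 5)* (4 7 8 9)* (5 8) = (3 6 9 4)(5 7) = [0, 1, 2, 6, 3, 7, 9, 5, 8, 4]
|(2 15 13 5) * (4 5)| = 5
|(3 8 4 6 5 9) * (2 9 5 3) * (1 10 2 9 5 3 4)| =6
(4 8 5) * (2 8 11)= (2 8 5 4 11)= [0, 1, 8, 3, 11, 4, 6, 7, 5, 9, 10, 2]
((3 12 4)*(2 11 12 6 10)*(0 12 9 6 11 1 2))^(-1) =[10, 2, 1, 4, 12, 5, 9, 7, 8, 11, 6, 3, 0] =(0 10 6 9 11 3 4 12)(1 2)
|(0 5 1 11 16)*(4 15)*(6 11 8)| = 14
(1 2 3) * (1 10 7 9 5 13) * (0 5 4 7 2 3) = (0 5 13 1 3 10 2)(4 7 9) = [5, 3, 0, 10, 7, 13, 6, 9, 8, 4, 2, 11, 12, 1]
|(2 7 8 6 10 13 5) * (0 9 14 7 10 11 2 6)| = |(0 9 14 7 8)(2 10 13 5 6 11)| = 30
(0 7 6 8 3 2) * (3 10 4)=(0 7 6 8 10 4 3 2)=[7, 1, 0, 2, 3, 5, 8, 6, 10, 9, 4]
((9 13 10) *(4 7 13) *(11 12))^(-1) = (4 9 10 13 7)(11 12) = [0, 1, 2, 3, 9, 5, 6, 4, 8, 10, 13, 12, 11, 7]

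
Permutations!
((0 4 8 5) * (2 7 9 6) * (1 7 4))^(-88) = (0 7 6 4 5 1 9 2 8) = [7, 9, 8, 3, 5, 1, 4, 6, 0, 2]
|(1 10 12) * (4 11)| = 6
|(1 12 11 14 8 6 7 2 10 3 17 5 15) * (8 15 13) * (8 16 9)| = |(1 12 11 14 15)(2 10 3 17 5 13 16 9 8 6 7)| = 55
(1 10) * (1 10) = (10) = [0, 1, 2, 3, 4, 5, 6, 7, 8, 9, 10]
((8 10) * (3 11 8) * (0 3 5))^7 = (0 3 11 8 10 5) = [3, 1, 2, 11, 4, 0, 6, 7, 10, 9, 5, 8]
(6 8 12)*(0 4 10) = (0 4 10)(6 8 12) = [4, 1, 2, 3, 10, 5, 8, 7, 12, 9, 0, 11, 6]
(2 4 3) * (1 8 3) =(1 8 3 2 4) =[0, 8, 4, 2, 1, 5, 6, 7, 3]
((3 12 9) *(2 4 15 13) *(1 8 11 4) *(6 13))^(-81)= (1 2 13 6 15 4 11 8)= [0, 2, 13, 3, 11, 5, 15, 7, 1, 9, 10, 8, 12, 6, 14, 4]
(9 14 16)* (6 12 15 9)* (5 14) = (5 14 16 6 12 15 9) = [0, 1, 2, 3, 4, 14, 12, 7, 8, 5, 10, 11, 15, 13, 16, 9, 6]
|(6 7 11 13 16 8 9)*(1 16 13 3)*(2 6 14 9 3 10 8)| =18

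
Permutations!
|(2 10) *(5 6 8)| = 6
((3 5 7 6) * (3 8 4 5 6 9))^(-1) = (3 9 7 5 4 8 6) = [0, 1, 2, 9, 8, 4, 3, 5, 6, 7]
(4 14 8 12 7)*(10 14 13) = (4 13 10 14 8 12 7) = [0, 1, 2, 3, 13, 5, 6, 4, 12, 9, 14, 11, 7, 10, 8]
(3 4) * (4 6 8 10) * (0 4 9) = (0 4 3 6 8 10 9) = [4, 1, 2, 6, 3, 5, 8, 7, 10, 0, 9]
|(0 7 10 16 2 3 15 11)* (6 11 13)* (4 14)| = |(0 7 10 16 2 3 15 13 6 11)(4 14)| = 10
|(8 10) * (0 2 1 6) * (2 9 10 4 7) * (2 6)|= 14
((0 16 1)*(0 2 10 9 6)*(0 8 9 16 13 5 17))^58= (0 5)(1 10)(2 16)(6 8 9)(13 17)= [5, 10, 16, 3, 4, 0, 8, 7, 9, 6, 1, 11, 12, 17, 14, 15, 2, 13]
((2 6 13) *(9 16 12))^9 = [0, 1, 2, 3, 4, 5, 6, 7, 8, 9, 10, 11, 12, 13, 14, 15, 16] = (16)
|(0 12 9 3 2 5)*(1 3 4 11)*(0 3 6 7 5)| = 11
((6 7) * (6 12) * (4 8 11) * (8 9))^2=(4 8)(6 12 7)(9 11)=[0, 1, 2, 3, 8, 5, 12, 6, 4, 11, 10, 9, 7]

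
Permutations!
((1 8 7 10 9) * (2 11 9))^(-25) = [0, 10, 1, 3, 4, 5, 6, 11, 2, 7, 9, 8] = (1 10 9 7 11 8 2)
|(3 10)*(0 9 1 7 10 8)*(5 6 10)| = 9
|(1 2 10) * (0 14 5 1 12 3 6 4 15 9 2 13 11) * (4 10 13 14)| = 84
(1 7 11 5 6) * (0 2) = (0 2)(1 7 11 5 6) = [2, 7, 0, 3, 4, 6, 1, 11, 8, 9, 10, 5]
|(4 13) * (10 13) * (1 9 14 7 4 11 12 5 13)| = |(1 9 14 7 4 10)(5 13 11 12)| = 12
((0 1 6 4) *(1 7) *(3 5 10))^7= [1, 4, 2, 5, 7, 10, 0, 6, 8, 9, 3]= (0 1 4 7 6)(3 5 10)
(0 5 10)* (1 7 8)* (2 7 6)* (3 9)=(0 5 10)(1 6 2 7 8)(3 9)=[5, 6, 7, 9, 4, 10, 2, 8, 1, 3, 0]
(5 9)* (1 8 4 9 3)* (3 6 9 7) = (1 8 4 7 3)(5 6 9) = [0, 8, 2, 1, 7, 6, 9, 3, 4, 5]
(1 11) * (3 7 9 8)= [0, 11, 2, 7, 4, 5, 6, 9, 3, 8, 10, 1]= (1 11)(3 7 9 8)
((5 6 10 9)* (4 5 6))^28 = [0, 1, 2, 3, 4, 5, 10, 7, 8, 6, 9] = (6 10 9)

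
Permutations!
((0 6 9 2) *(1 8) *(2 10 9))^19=[6, 8, 0, 3, 4, 5, 2, 7, 1, 10, 9]=(0 6 2)(1 8)(9 10)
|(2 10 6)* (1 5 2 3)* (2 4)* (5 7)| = |(1 7 5 4 2 10 6 3)| = 8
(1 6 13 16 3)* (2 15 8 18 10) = (1 6 13 16 3)(2 15 8 18 10) = [0, 6, 15, 1, 4, 5, 13, 7, 18, 9, 2, 11, 12, 16, 14, 8, 3, 17, 10]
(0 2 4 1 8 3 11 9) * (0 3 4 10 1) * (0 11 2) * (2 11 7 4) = [0, 8, 10, 11, 7, 5, 6, 4, 2, 3, 1, 9] = (1 8 2 10)(3 11 9)(4 7)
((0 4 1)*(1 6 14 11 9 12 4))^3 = (0 1)(4 11)(6 9)(12 14) = [1, 0, 2, 3, 11, 5, 9, 7, 8, 6, 10, 4, 14, 13, 12]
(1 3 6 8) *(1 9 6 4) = (1 3 4)(6 8 9) = [0, 3, 2, 4, 1, 5, 8, 7, 9, 6]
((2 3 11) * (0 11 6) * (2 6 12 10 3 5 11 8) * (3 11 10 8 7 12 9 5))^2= (0 12 2 9 10 6 7 8 3 5 11)= [12, 1, 9, 5, 4, 11, 7, 8, 3, 10, 6, 0, 2]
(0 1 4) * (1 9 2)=[9, 4, 1, 3, 0, 5, 6, 7, 8, 2]=(0 9 2 1 4)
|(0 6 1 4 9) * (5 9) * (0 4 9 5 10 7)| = |(0 6 1 9 4 10 7)| = 7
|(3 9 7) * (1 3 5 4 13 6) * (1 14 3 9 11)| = |(1 9 7 5 4 13 6 14 3 11)| = 10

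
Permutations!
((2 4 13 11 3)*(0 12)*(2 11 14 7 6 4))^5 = (14)(0 12)(3 11) = [12, 1, 2, 11, 4, 5, 6, 7, 8, 9, 10, 3, 0, 13, 14]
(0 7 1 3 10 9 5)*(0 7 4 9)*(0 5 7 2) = (0 4 9 7 1 3 10 5 2) = [4, 3, 0, 10, 9, 2, 6, 1, 8, 7, 5]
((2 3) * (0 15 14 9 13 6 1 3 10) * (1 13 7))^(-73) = [10, 7, 3, 1, 4, 5, 13, 9, 8, 14, 2, 11, 12, 6, 15, 0] = (0 10 2 3 1 7 9 14 15)(6 13)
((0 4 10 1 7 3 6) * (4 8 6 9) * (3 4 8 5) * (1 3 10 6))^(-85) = [8, 5, 2, 4, 3, 1, 9, 10, 0, 6, 7] = (0 8)(1 5)(3 4)(6 9)(7 10)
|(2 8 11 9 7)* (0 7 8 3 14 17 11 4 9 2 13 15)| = 60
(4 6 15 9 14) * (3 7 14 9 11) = (3 7 14 4 6 15 11) = [0, 1, 2, 7, 6, 5, 15, 14, 8, 9, 10, 3, 12, 13, 4, 11]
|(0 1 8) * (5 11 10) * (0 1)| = 6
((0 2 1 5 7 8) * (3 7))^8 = (0 2 1 5 3 7 8) = [2, 5, 1, 7, 4, 3, 6, 8, 0]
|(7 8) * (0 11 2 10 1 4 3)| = |(0 11 2 10 1 4 3)(7 8)| = 14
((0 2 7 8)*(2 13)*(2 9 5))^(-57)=(0 8 7 2 5 9 13)=[8, 1, 5, 3, 4, 9, 6, 2, 7, 13, 10, 11, 12, 0]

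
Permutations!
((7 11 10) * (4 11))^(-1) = (4 7 10 11) = [0, 1, 2, 3, 7, 5, 6, 10, 8, 9, 11, 4]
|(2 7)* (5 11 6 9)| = 4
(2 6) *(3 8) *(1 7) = (1 7)(2 6)(3 8) = [0, 7, 6, 8, 4, 5, 2, 1, 3]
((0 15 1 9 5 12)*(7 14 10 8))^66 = (15)(7 10)(8 14) = [0, 1, 2, 3, 4, 5, 6, 10, 14, 9, 7, 11, 12, 13, 8, 15]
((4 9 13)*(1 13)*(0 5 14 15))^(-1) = [15, 9, 2, 3, 13, 0, 6, 7, 8, 4, 10, 11, 12, 1, 5, 14] = (0 15 14 5)(1 9 4 13)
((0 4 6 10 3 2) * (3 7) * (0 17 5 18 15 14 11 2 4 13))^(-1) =(0 13)(2 11 14 15 18 5 17)(3 7 10 6 4) =[13, 1, 11, 7, 3, 17, 4, 10, 8, 9, 6, 14, 12, 0, 15, 18, 16, 2, 5]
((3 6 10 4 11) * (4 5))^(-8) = (3 4 10)(5 6 11) = [0, 1, 2, 4, 10, 6, 11, 7, 8, 9, 3, 5]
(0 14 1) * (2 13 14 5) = (0 5 2 13 14 1) = [5, 0, 13, 3, 4, 2, 6, 7, 8, 9, 10, 11, 12, 14, 1]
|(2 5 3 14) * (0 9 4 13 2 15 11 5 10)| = 30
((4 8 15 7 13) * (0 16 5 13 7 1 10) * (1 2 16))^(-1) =[10, 0, 15, 3, 13, 16, 6, 7, 4, 9, 1, 11, 12, 5, 14, 8, 2] =(0 10 1)(2 15 8 4 13 5 16)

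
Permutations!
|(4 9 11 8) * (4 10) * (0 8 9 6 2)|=6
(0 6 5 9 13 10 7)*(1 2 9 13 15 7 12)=(0 6 5 13 10 12 1 2 9 15 7)=[6, 2, 9, 3, 4, 13, 5, 0, 8, 15, 12, 11, 1, 10, 14, 7]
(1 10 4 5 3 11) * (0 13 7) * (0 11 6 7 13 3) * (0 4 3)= (13)(1 10 3 6 7 11)(4 5)= [0, 10, 2, 6, 5, 4, 7, 11, 8, 9, 3, 1, 12, 13]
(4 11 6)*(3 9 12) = (3 9 12)(4 11 6) = [0, 1, 2, 9, 11, 5, 4, 7, 8, 12, 10, 6, 3]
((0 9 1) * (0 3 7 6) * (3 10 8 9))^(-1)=(0 6 7 3)(1 9 8 10)=[6, 9, 2, 0, 4, 5, 7, 3, 10, 8, 1]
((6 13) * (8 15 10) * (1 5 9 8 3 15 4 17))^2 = (1 9 4)(3 10 15)(5 8 17) = [0, 9, 2, 10, 1, 8, 6, 7, 17, 4, 15, 11, 12, 13, 14, 3, 16, 5]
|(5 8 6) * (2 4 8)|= 5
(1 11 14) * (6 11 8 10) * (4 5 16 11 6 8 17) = (1 17 4 5 16 11 14)(8 10) = [0, 17, 2, 3, 5, 16, 6, 7, 10, 9, 8, 14, 12, 13, 1, 15, 11, 4]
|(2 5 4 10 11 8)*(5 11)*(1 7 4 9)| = |(1 7 4 10 5 9)(2 11 8)| = 6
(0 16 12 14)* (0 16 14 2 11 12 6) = [14, 1, 11, 3, 4, 5, 0, 7, 8, 9, 10, 12, 2, 13, 16, 15, 6] = (0 14 16 6)(2 11 12)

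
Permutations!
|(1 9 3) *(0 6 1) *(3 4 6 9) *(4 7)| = |(0 9 7 4 6 1 3)| = 7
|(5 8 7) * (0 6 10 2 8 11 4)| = 9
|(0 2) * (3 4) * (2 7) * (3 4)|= |(0 7 2)|= 3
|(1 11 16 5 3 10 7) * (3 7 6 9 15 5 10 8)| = 18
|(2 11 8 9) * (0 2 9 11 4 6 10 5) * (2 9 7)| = 8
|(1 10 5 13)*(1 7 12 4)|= |(1 10 5 13 7 12 4)|= 7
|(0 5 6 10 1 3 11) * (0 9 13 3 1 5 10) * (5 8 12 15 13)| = 11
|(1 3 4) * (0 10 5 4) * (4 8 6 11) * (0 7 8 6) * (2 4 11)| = 10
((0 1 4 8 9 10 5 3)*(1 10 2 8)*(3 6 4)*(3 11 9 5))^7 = (0 10 3)(1 4 6 5 8 2 9 11) = [10, 4, 9, 0, 6, 8, 5, 7, 2, 11, 3, 1]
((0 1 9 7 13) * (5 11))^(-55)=(13)(5 11)=[0, 1, 2, 3, 4, 11, 6, 7, 8, 9, 10, 5, 12, 13]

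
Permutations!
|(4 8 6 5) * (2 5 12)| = |(2 5 4 8 6 12)| = 6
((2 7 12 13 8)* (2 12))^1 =(2 7)(8 12 13) =[0, 1, 7, 3, 4, 5, 6, 2, 12, 9, 10, 11, 13, 8]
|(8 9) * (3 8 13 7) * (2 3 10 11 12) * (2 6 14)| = |(2 3 8 9 13 7 10 11 12 6 14)| = 11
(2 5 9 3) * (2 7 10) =[0, 1, 5, 7, 4, 9, 6, 10, 8, 3, 2] =(2 5 9 3 7 10)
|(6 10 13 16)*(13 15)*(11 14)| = 10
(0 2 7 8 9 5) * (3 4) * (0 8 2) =(2 7)(3 4)(5 8 9) =[0, 1, 7, 4, 3, 8, 6, 2, 9, 5]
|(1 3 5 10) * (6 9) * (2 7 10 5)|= 10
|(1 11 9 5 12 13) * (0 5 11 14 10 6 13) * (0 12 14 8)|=8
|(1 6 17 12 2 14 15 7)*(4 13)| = |(1 6 17 12 2 14 15 7)(4 13)| = 8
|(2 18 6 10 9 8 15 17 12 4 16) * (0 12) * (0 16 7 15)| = 13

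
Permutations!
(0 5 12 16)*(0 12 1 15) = (0 5 1 15)(12 16) = [5, 15, 2, 3, 4, 1, 6, 7, 8, 9, 10, 11, 16, 13, 14, 0, 12]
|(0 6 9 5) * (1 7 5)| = 6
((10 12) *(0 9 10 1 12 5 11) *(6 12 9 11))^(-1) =(0 11)(1 12 6 5 10 9) =[11, 12, 2, 3, 4, 10, 5, 7, 8, 1, 9, 0, 6]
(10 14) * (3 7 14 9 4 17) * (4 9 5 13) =(3 7 14 10 5 13 4 17) =[0, 1, 2, 7, 17, 13, 6, 14, 8, 9, 5, 11, 12, 4, 10, 15, 16, 3]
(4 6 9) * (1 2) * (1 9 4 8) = (1 2 9 8)(4 6) = [0, 2, 9, 3, 6, 5, 4, 7, 1, 8]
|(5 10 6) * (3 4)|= |(3 4)(5 10 6)|= 6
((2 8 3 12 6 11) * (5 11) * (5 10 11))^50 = (2 8 3 12 6 10 11) = [0, 1, 8, 12, 4, 5, 10, 7, 3, 9, 11, 2, 6]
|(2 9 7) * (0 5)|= 6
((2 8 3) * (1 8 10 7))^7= (1 8 3 2 10 7)= [0, 8, 10, 2, 4, 5, 6, 1, 3, 9, 7]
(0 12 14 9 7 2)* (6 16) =[12, 1, 0, 3, 4, 5, 16, 2, 8, 7, 10, 11, 14, 13, 9, 15, 6] =(0 12 14 9 7 2)(6 16)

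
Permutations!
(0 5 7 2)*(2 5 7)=[7, 1, 0, 3, 4, 2, 6, 5]=(0 7 5 2)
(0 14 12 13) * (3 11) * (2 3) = [14, 1, 3, 11, 4, 5, 6, 7, 8, 9, 10, 2, 13, 0, 12] = (0 14 12 13)(2 3 11)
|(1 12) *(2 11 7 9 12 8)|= |(1 8 2 11 7 9 12)|= 7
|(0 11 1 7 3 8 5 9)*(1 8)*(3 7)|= 10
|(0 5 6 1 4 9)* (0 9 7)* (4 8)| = |(9)(0 5 6 1 8 4 7)| = 7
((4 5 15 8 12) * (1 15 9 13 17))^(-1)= (1 17 13 9 5 4 12 8 15)= [0, 17, 2, 3, 12, 4, 6, 7, 15, 5, 10, 11, 8, 9, 14, 1, 16, 13]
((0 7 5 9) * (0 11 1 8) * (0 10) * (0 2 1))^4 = (0 11 9 5 7) = [11, 1, 2, 3, 4, 7, 6, 0, 8, 5, 10, 9]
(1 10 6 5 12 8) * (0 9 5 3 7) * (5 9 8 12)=(12)(0 8 1 10 6 3 7)=[8, 10, 2, 7, 4, 5, 3, 0, 1, 9, 6, 11, 12]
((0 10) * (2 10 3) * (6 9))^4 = (10) = [0, 1, 2, 3, 4, 5, 6, 7, 8, 9, 10]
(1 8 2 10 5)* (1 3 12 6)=(1 8 2 10 5 3 12 6)=[0, 8, 10, 12, 4, 3, 1, 7, 2, 9, 5, 11, 6]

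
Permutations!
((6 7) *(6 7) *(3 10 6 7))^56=(10)=[0, 1, 2, 3, 4, 5, 6, 7, 8, 9, 10]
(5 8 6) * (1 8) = (1 8 6 5) = [0, 8, 2, 3, 4, 1, 5, 7, 6]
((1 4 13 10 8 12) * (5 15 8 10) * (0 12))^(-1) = (0 8 15 5 13 4 1 12) = [8, 12, 2, 3, 1, 13, 6, 7, 15, 9, 10, 11, 0, 4, 14, 5]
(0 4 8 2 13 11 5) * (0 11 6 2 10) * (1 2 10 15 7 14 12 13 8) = (0 4 1 2 8 15 7 14 12 13 6 10)(5 11) = [4, 2, 8, 3, 1, 11, 10, 14, 15, 9, 0, 5, 13, 6, 12, 7]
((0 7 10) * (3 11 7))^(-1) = (0 10 7 11 3) = [10, 1, 2, 0, 4, 5, 6, 11, 8, 9, 7, 3]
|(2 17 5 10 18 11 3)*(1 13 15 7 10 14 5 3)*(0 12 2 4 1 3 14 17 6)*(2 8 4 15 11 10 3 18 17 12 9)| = 132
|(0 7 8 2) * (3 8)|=|(0 7 3 8 2)|=5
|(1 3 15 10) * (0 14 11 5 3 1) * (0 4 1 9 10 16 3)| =12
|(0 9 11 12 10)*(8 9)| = |(0 8 9 11 12 10)| = 6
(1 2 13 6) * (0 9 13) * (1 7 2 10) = [9, 10, 0, 3, 4, 5, 7, 2, 8, 13, 1, 11, 12, 6] = (0 9 13 6 7 2)(1 10)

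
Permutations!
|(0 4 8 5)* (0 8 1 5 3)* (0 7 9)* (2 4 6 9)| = 21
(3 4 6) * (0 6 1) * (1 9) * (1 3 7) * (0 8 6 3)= [3, 8, 2, 4, 9, 5, 7, 1, 6, 0]= (0 3 4 9)(1 8 6 7)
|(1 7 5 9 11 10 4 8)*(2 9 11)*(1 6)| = 8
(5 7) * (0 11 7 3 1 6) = (0 11 7 5 3 1 6) = [11, 6, 2, 1, 4, 3, 0, 5, 8, 9, 10, 7]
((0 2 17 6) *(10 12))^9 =(0 2 17 6)(10 12) =[2, 1, 17, 3, 4, 5, 0, 7, 8, 9, 12, 11, 10, 13, 14, 15, 16, 6]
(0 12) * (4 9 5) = (0 12)(4 9 5) = [12, 1, 2, 3, 9, 4, 6, 7, 8, 5, 10, 11, 0]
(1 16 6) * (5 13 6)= [0, 16, 2, 3, 4, 13, 1, 7, 8, 9, 10, 11, 12, 6, 14, 15, 5]= (1 16 5 13 6)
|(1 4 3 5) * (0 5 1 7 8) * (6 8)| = |(0 5 7 6 8)(1 4 3)| = 15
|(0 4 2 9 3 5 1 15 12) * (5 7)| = |(0 4 2 9 3 7 5 1 15 12)| = 10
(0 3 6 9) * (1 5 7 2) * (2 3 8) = (0 8 2 1 5 7 3 6 9) = [8, 5, 1, 6, 4, 7, 9, 3, 2, 0]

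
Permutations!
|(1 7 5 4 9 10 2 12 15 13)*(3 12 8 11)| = 13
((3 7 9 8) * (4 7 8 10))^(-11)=(3 8)(4 7 9 10)=[0, 1, 2, 8, 7, 5, 6, 9, 3, 10, 4]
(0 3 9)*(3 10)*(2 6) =(0 10 3 9)(2 6) =[10, 1, 6, 9, 4, 5, 2, 7, 8, 0, 3]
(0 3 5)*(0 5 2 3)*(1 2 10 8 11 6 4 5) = [0, 2, 3, 10, 5, 1, 4, 7, 11, 9, 8, 6] = (1 2 3 10 8 11 6 4 5)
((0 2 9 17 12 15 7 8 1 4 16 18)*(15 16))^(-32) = [17, 7, 12, 3, 8, 5, 6, 4, 15, 16, 10, 11, 0, 13, 14, 1, 2, 18, 9] = (0 17 18 9 16 2 12)(1 7 4 8 15)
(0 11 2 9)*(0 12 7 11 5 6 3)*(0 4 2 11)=(0 5 6 3 4 2 9 12 7)=[5, 1, 9, 4, 2, 6, 3, 0, 8, 12, 10, 11, 7]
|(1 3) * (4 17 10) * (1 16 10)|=6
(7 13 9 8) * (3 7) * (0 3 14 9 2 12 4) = (0 3 7 13 2 12 4)(8 14 9) = [3, 1, 12, 7, 0, 5, 6, 13, 14, 8, 10, 11, 4, 2, 9]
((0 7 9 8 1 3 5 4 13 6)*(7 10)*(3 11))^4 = (0 8 5)(1 4 10)(3 6 9)(7 11 13) = [8, 4, 2, 6, 10, 0, 9, 11, 5, 3, 1, 13, 12, 7]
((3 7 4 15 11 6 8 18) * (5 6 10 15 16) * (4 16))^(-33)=(3 16 6 18 7 5 8)=[0, 1, 2, 16, 4, 8, 18, 5, 3, 9, 10, 11, 12, 13, 14, 15, 6, 17, 7]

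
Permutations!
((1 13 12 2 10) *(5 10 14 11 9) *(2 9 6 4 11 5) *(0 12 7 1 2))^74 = (0 9 12)(1 7 13)(2 5)(4 6 11)(10 14) = [9, 7, 5, 3, 6, 2, 11, 13, 8, 12, 14, 4, 0, 1, 10]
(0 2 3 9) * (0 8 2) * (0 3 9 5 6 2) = [3, 1, 9, 5, 4, 6, 2, 7, 0, 8] = (0 3 5 6 2 9 8)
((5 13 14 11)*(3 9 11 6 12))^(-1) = (3 12 6 14 13 5 11 9) = [0, 1, 2, 12, 4, 11, 14, 7, 8, 3, 10, 9, 6, 5, 13]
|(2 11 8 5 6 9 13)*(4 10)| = 14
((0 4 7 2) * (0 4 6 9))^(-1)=(0 9 6)(2 7 4)=[9, 1, 7, 3, 2, 5, 0, 4, 8, 6]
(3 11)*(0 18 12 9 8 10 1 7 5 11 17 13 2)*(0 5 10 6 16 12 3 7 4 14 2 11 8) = (0 18 3 17 13 11 7 10 1 4 14 2 5 8 6 16 12 9) = [18, 4, 5, 17, 14, 8, 16, 10, 6, 0, 1, 7, 9, 11, 2, 15, 12, 13, 3]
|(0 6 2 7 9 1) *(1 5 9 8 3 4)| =|(0 6 2 7 8 3 4 1)(5 9)| =8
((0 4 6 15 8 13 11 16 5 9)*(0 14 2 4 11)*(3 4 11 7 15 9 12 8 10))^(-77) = (0 10 6 2 5 13 15 4 14 16 8 7 3 9 11 12) = [10, 1, 5, 9, 14, 13, 2, 3, 7, 11, 6, 12, 0, 15, 16, 4, 8]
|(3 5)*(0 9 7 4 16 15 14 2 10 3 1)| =|(0 9 7 4 16 15 14 2 10 3 5 1)| =12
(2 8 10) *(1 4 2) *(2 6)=(1 4 6 2 8 10)=[0, 4, 8, 3, 6, 5, 2, 7, 10, 9, 1]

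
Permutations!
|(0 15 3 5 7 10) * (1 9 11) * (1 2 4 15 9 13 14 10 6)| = |(0 9 11 2 4 15 3 5 7 6 1 13 14 10)| = 14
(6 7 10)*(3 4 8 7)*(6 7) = (3 4 8 6)(7 10) = [0, 1, 2, 4, 8, 5, 3, 10, 6, 9, 7]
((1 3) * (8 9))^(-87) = (1 3)(8 9) = [0, 3, 2, 1, 4, 5, 6, 7, 9, 8]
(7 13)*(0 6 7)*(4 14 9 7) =[6, 1, 2, 3, 14, 5, 4, 13, 8, 7, 10, 11, 12, 0, 9] =(0 6 4 14 9 7 13)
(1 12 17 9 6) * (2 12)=[0, 2, 12, 3, 4, 5, 1, 7, 8, 6, 10, 11, 17, 13, 14, 15, 16, 9]=(1 2 12 17 9 6)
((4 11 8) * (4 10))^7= [0, 1, 2, 3, 10, 5, 6, 7, 11, 9, 8, 4]= (4 10 8 11)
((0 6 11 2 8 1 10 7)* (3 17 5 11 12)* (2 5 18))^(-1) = (0 7 10 1 8 2 18 17 3 12 6)(5 11) = [7, 8, 18, 12, 4, 11, 0, 10, 2, 9, 1, 5, 6, 13, 14, 15, 16, 3, 17]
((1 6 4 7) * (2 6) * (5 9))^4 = [0, 7, 1, 3, 6, 5, 2, 4, 8, 9] = (9)(1 7 4 6 2)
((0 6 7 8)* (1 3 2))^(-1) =[8, 2, 3, 1, 4, 5, 0, 6, 7] =(0 8 7 6)(1 2 3)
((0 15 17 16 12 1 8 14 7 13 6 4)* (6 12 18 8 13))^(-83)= (0 7 18 15 6 8 17 4 14 16)(1 13 12)= [7, 13, 2, 3, 14, 5, 8, 18, 17, 9, 10, 11, 1, 12, 16, 6, 0, 4, 15]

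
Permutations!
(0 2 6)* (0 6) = (6)(0 2) = [2, 1, 0, 3, 4, 5, 6]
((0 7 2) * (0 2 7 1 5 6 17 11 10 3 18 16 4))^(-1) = [4, 0, 2, 10, 16, 1, 5, 7, 8, 9, 11, 17, 12, 13, 14, 15, 18, 6, 3] = (0 4 16 18 3 10 11 17 6 5 1)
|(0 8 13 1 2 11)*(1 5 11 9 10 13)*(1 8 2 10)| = 8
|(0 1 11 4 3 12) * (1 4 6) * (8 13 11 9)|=12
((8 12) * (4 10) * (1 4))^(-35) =(1 4 10)(8 12) =[0, 4, 2, 3, 10, 5, 6, 7, 12, 9, 1, 11, 8]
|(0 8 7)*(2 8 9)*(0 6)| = 6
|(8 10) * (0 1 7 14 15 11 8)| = |(0 1 7 14 15 11 8 10)| = 8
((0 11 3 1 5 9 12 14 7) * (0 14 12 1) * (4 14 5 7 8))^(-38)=(0 11 3)(1 5)(4 14 8)(7 9)=[11, 5, 2, 0, 14, 1, 6, 9, 4, 7, 10, 3, 12, 13, 8]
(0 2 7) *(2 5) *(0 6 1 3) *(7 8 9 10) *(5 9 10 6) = (0 9 6 1 3)(2 8 10 7 5) = [9, 3, 8, 0, 4, 2, 1, 5, 10, 6, 7]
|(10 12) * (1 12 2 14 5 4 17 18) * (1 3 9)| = |(1 12 10 2 14 5 4 17 18 3 9)| = 11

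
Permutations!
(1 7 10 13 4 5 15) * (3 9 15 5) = (1 7 10 13 4 3 9 15) = [0, 7, 2, 9, 3, 5, 6, 10, 8, 15, 13, 11, 12, 4, 14, 1]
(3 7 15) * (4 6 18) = (3 7 15)(4 6 18) = [0, 1, 2, 7, 6, 5, 18, 15, 8, 9, 10, 11, 12, 13, 14, 3, 16, 17, 4]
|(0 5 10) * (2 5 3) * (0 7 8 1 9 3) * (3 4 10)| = |(1 9 4 10 7 8)(2 5 3)| = 6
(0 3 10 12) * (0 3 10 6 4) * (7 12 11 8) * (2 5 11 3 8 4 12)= (0 10 3 6 12 8 7 2 5 11 4)= [10, 1, 5, 6, 0, 11, 12, 2, 7, 9, 3, 4, 8]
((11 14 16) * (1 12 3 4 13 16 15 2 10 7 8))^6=(1 11 8 16 7 13 10 4 2 3 15 12 14)=[0, 11, 3, 15, 2, 5, 6, 13, 16, 9, 4, 8, 14, 10, 1, 12, 7]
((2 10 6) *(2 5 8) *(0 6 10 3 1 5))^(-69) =[6, 5, 3, 1, 4, 8, 0, 7, 2, 9, 10] =(10)(0 6)(1 5 8 2 3)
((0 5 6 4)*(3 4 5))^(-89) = (0 3 4)(5 6) = [3, 1, 2, 4, 0, 6, 5]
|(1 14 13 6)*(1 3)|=5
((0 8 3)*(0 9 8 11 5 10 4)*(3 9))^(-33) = (0 5 4 11 10)(8 9) = [5, 1, 2, 3, 11, 4, 6, 7, 9, 8, 0, 10]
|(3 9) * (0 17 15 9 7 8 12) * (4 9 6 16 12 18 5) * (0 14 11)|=|(0 17 15 6 16 12 14 11)(3 7 8 18 5 4 9)|=56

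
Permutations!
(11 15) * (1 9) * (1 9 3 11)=(1 3 11 15)=[0, 3, 2, 11, 4, 5, 6, 7, 8, 9, 10, 15, 12, 13, 14, 1]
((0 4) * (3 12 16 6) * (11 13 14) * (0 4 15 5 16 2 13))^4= (0 6 13 15 3 14 5 12 11 16 2)= [6, 1, 0, 14, 4, 12, 13, 7, 8, 9, 10, 16, 11, 15, 5, 3, 2]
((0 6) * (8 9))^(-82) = (9) = [0, 1, 2, 3, 4, 5, 6, 7, 8, 9]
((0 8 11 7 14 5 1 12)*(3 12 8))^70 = [3, 14, 2, 12, 4, 7, 6, 8, 5, 9, 10, 1, 0, 13, 11] = (0 3 12)(1 14 11)(5 7 8)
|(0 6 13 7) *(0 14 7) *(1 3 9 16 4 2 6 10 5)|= 22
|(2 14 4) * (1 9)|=|(1 9)(2 14 4)|=6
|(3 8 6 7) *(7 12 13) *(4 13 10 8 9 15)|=12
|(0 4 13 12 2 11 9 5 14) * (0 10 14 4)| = |(2 11 9 5 4 13 12)(10 14)| = 14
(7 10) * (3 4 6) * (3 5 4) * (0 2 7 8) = (0 2 7 10 8)(4 6 5) = [2, 1, 7, 3, 6, 4, 5, 10, 0, 9, 8]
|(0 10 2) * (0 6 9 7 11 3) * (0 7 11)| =8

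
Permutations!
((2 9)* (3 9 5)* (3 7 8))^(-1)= (2 9 3 8 7 5)= [0, 1, 9, 8, 4, 2, 6, 5, 7, 3]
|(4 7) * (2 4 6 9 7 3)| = 3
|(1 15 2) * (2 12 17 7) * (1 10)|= |(1 15 12 17 7 2 10)|= 7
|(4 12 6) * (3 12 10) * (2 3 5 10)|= |(2 3 12 6 4)(5 10)|= 10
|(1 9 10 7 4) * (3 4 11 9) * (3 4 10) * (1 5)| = |(1 4 5)(3 10 7 11 9)| = 15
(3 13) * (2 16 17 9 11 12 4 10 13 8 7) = (2 16 17 9 11 12 4 10 13 3 8 7) = [0, 1, 16, 8, 10, 5, 6, 2, 7, 11, 13, 12, 4, 3, 14, 15, 17, 9]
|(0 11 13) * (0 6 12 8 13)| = |(0 11)(6 12 8 13)| = 4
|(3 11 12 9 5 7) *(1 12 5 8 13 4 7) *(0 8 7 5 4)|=24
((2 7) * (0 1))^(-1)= (0 1)(2 7)= [1, 0, 7, 3, 4, 5, 6, 2]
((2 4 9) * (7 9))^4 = (9) = [0, 1, 2, 3, 4, 5, 6, 7, 8, 9]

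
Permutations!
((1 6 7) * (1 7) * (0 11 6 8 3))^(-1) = (0 3 8 1 6 11) = [3, 6, 2, 8, 4, 5, 11, 7, 1, 9, 10, 0]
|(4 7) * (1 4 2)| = |(1 4 7 2)| = 4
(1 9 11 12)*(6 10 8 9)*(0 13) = (0 13)(1 6 10 8 9 11 12) = [13, 6, 2, 3, 4, 5, 10, 7, 9, 11, 8, 12, 1, 0]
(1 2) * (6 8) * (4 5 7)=[0, 2, 1, 3, 5, 7, 8, 4, 6]=(1 2)(4 5 7)(6 8)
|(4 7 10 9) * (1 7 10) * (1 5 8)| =|(1 7 5 8)(4 10 9)| =12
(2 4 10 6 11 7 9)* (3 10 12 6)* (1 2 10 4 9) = (1 2 9 10 3 4 12 6 11 7) = [0, 2, 9, 4, 12, 5, 11, 1, 8, 10, 3, 7, 6]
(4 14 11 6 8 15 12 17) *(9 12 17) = [0, 1, 2, 3, 14, 5, 8, 7, 15, 12, 10, 6, 9, 13, 11, 17, 16, 4] = (4 14 11 6 8 15 17)(9 12)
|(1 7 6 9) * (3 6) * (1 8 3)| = |(1 7)(3 6 9 8)| = 4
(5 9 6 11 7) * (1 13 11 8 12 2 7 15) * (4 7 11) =(1 13 4 7 5 9 6 8 12 2 11 15) =[0, 13, 11, 3, 7, 9, 8, 5, 12, 6, 10, 15, 2, 4, 14, 1]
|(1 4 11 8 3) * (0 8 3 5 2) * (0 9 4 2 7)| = 12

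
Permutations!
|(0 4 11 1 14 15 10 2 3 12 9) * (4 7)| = |(0 7 4 11 1 14 15 10 2 3 12 9)| = 12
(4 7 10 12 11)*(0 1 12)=(0 1 12 11 4 7 10)=[1, 12, 2, 3, 7, 5, 6, 10, 8, 9, 0, 4, 11]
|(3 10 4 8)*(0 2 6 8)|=|(0 2 6 8 3 10 4)|=7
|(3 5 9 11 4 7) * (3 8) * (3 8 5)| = 5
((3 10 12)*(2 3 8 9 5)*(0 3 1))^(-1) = (0 1 2 5 9 8 12 10 3) = [1, 2, 5, 0, 4, 9, 6, 7, 12, 8, 3, 11, 10]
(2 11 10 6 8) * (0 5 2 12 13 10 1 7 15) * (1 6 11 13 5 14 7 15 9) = (0 14 7 9 1 15)(2 13 10 11 6 8 12 5) = [14, 15, 13, 3, 4, 2, 8, 9, 12, 1, 11, 6, 5, 10, 7, 0]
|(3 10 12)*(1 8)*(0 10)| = 4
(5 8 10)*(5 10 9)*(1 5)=(10)(1 5 8 9)=[0, 5, 2, 3, 4, 8, 6, 7, 9, 1, 10]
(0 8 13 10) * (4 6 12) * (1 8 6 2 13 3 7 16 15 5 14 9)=(0 6 12 4 2 13 10)(1 8 3 7 16 15 5 14 9)=[6, 8, 13, 7, 2, 14, 12, 16, 3, 1, 0, 11, 4, 10, 9, 5, 15]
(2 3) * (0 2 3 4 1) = [2, 0, 4, 3, 1] = (0 2 4 1)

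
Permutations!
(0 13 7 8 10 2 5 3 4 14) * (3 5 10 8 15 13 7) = [7, 1, 10, 4, 14, 5, 6, 15, 8, 9, 2, 11, 12, 3, 0, 13] = (0 7 15 13 3 4 14)(2 10)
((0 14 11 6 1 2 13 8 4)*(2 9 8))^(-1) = (0 4 8 9 1 6 11 14)(2 13) = [4, 6, 13, 3, 8, 5, 11, 7, 9, 1, 10, 14, 12, 2, 0]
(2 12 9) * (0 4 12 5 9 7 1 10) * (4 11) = [11, 10, 5, 3, 12, 9, 6, 1, 8, 2, 0, 4, 7] = (0 11 4 12 7 1 10)(2 5 9)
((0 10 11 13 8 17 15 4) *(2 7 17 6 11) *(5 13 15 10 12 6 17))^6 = (2 10 17 8 13 5 7) = [0, 1, 10, 3, 4, 7, 6, 2, 13, 9, 17, 11, 12, 5, 14, 15, 16, 8]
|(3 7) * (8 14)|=2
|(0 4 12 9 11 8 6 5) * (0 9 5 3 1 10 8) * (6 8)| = 12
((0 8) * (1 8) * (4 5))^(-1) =(0 8 1)(4 5) =[8, 0, 2, 3, 5, 4, 6, 7, 1]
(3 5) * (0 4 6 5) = (0 4 6 5 3) = [4, 1, 2, 0, 6, 3, 5]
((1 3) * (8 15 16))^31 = (1 3)(8 15 16) = [0, 3, 2, 1, 4, 5, 6, 7, 15, 9, 10, 11, 12, 13, 14, 16, 8]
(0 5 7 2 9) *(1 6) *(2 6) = (0 5 7 6 1 2 9) = [5, 2, 9, 3, 4, 7, 1, 6, 8, 0]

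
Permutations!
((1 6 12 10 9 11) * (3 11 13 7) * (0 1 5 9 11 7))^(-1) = (0 13 9 5 11 10 12 6 1)(3 7) = [13, 0, 2, 7, 4, 11, 1, 3, 8, 5, 12, 10, 6, 9]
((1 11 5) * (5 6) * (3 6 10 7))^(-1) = (1 5 6 3 7 10 11) = [0, 5, 2, 7, 4, 6, 3, 10, 8, 9, 11, 1]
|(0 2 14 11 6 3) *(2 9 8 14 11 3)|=15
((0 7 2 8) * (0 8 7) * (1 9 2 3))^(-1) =(1 3 7 2 9) =[0, 3, 9, 7, 4, 5, 6, 2, 8, 1]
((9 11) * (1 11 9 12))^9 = (12) = [0, 1, 2, 3, 4, 5, 6, 7, 8, 9, 10, 11, 12]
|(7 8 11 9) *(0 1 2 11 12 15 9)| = |(0 1 2 11)(7 8 12 15 9)| = 20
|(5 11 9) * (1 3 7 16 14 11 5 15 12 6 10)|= 11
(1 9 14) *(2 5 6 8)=(1 9 14)(2 5 6 8)=[0, 9, 5, 3, 4, 6, 8, 7, 2, 14, 10, 11, 12, 13, 1]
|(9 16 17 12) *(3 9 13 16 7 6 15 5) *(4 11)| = |(3 9 7 6 15 5)(4 11)(12 13 16 17)| = 12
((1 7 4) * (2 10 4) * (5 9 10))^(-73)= (1 9 7 10 2 4 5)= [0, 9, 4, 3, 5, 1, 6, 10, 8, 7, 2]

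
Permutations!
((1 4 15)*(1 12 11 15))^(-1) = (1 4)(11 12 15) = [0, 4, 2, 3, 1, 5, 6, 7, 8, 9, 10, 12, 15, 13, 14, 11]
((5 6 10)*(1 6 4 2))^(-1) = (1 2 4 5 10 6) = [0, 2, 4, 3, 5, 10, 1, 7, 8, 9, 6]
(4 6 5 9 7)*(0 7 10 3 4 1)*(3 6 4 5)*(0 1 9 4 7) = [0, 1, 2, 5, 7, 4, 3, 9, 8, 10, 6] = (3 5 4 7 9 10 6)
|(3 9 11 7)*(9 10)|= 5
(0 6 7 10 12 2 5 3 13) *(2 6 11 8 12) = (0 11 8 12 6 7 10 2 5 3 13) = [11, 1, 5, 13, 4, 3, 7, 10, 12, 9, 2, 8, 6, 0]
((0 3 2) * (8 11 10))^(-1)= [2, 1, 3, 0, 4, 5, 6, 7, 10, 9, 11, 8]= (0 2 3)(8 10 11)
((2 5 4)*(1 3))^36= [0, 1, 2, 3, 4, 5]= (5)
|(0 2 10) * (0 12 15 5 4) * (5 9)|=|(0 2 10 12 15 9 5 4)|=8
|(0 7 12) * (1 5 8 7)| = 6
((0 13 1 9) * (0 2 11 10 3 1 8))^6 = (13) = [0, 1, 2, 3, 4, 5, 6, 7, 8, 9, 10, 11, 12, 13]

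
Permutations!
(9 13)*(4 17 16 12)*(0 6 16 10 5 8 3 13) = (0 6 16 12 4 17 10 5 8 3 13 9) = [6, 1, 2, 13, 17, 8, 16, 7, 3, 0, 5, 11, 4, 9, 14, 15, 12, 10]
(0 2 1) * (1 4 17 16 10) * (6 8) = (0 2 4 17 16 10 1)(6 8) = [2, 0, 4, 3, 17, 5, 8, 7, 6, 9, 1, 11, 12, 13, 14, 15, 10, 16]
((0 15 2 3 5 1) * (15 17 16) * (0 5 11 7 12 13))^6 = (0 11 16 12 2)(3 17 7 15 13) = [11, 1, 0, 17, 4, 5, 6, 15, 8, 9, 10, 16, 2, 3, 14, 13, 12, 7]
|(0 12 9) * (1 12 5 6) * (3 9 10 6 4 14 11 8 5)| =60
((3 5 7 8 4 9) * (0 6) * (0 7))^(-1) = [5, 1, 2, 9, 8, 3, 0, 6, 7, 4] = (0 5 3 9 4 8 7 6)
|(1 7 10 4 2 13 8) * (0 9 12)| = 21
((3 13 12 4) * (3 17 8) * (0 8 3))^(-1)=(0 8)(3 17 4 12 13)=[8, 1, 2, 17, 12, 5, 6, 7, 0, 9, 10, 11, 13, 3, 14, 15, 16, 4]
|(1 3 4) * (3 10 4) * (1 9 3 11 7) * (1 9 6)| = |(1 10 4 6)(3 11 7 9)| = 4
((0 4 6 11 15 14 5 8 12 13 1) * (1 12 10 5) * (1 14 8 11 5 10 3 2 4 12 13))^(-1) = (0 1 12)(2 3 8 15 11 5 6 4) = [1, 12, 3, 8, 2, 6, 4, 7, 15, 9, 10, 5, 0, 13, 14, 11]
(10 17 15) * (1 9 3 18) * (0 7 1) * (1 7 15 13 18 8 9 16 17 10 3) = (0 15 3 8 9 1 16 17 13 18) = [15, 16, 2, 8, 4, 5, 6, 7, 9, 1, 10, 11, 12, 18, 14, 3, 17, 13, 0]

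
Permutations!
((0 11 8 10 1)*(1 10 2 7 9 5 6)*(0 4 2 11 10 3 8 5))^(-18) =(0 6)(1 10)(2 8)(3 4)(5 9)(7 11) =[6, 10, 8, 4, 3, 9, 0, 11, 2, 5, 1, 7]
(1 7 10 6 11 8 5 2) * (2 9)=(1 7 10 6 11 8 5 9 2)=[0, 7, 1, 3, 4, 9, 11, 10, 5, 2, 6, 8]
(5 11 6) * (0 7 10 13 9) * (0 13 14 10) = [7, 1, 2, 3, 4, 11, 5, 0, 8, 13, 14, 6, 12, 9, 10] = (0 7)(5 11 6)(9 13)(10 14)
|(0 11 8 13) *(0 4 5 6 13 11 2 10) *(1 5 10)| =8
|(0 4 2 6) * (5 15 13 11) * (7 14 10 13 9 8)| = |(0 4 2 6)(5 15 9 8 7 14 10 13 11)| = 36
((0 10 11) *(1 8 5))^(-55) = (0 11 10)(1 5 8) = [11, 5, 2, 3, 4, 8, 6, 7, 1, 9, 0, 10]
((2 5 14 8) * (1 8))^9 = (1 14 5 2 8) = [0, 14, 8, 3, 4, 2, 6, 7, 1, 9, 10, 11, 12, 13, 5]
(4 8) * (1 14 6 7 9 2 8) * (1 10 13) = (1 14 6 7 9 2 8 4 10 13) = [0, 14, 8, 3, 10, 5, 7, 9, 4, 2, 13, 11, 12, 1, 6]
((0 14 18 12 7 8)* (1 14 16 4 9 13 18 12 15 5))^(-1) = [8, 5, 2, 3, 16, 15, 6, 12, 7, 4, 10, 11, 14, 9, 1, 18, 0, 17, 13] = (0 8 7 12 14 1 5 15 18 13 9 4 16)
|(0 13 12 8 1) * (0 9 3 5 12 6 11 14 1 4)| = 12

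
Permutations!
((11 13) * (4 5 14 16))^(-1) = (4 16 14 5)(11 13) = [0, 1, 2, 3, 16, 4, 6, 7, 8, 9, 10, 13, 12, 11, 5, 15, 14]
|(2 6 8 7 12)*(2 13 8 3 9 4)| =|(2 6 3 9 4)(7 12 13 8)| =20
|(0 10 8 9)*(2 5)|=|(0 10 8 9)(2 5)|=4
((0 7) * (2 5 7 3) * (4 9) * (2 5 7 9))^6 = (0 7 2 4 9 5 3) = [7, 1, 4, 0, 9, 3, 6, 2, 8, 5]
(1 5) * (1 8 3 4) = [0, 5, 2, 4, 1, 8, 6, 7, 3] = (1 5 8 3 4)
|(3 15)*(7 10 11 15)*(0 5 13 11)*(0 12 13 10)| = 9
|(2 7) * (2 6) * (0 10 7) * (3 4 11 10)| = 8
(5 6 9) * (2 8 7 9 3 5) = (2 8 7 9)(3 5 6) = [0, 1, 8, 5, 4, 6, 3, 9, 7, 2]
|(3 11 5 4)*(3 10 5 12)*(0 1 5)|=15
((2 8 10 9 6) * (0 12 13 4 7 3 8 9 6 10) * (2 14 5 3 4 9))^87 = [5, 1, 2, 6, 7, 10, 13, 4, 14, 0, 12, 11, 3, 8, 9] = (0 5 10 12 3 6 13 8 14 9)(4 7)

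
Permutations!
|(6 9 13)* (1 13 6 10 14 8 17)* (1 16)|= 14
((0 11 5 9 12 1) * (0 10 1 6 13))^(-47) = (0 5 12 13 11 9 6)(1 10) = [5, 10, 2, 3, 4, 12, 0, 7, 8, 6, 1, 9, 13, 11]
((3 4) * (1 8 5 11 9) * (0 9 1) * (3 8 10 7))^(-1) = (0 9)(1 11 5 8 4 3 7 10) = [9, 11, 2, 7, 3, 8, 6, 10, 4, 0, 1, 5]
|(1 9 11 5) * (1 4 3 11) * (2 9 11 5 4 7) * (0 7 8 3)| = 21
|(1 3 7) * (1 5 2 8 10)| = |(1 3 7 5 2 8 10)| = 7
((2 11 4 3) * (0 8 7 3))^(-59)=(0 2 8 11 7 4 3)=[2, 1, 8, 0, 3, 5, 6, 4, 11, 9, 10, 7]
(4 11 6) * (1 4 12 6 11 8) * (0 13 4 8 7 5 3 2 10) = (0 13 4 7 5 3 2 10)(1 8)(6 12) = [13, 8, 10, 2, 7, 3, 12, 5, 1, 9, 0, 11, 6, 4]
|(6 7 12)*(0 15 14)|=|(0 15 14)(6 7 12)|=3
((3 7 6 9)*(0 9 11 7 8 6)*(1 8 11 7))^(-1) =(0 7 6 8 1 11 3 9) =[7, 11, 2, 9, 4, 5, 8, 6, 1, 0, 10, 3]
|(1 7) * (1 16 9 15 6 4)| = |(1 7 16 9 15 6 4)| = 7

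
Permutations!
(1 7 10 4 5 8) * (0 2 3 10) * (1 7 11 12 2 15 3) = (0 15 3 10 4 5 8 7)(1 11 12 2) = [15, 11, 1, 10, 5, 8, 6, 0, 7, 9, 4, 12, 2, 13, 14, 3]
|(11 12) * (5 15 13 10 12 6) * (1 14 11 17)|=|(1 14 11 6 5 15 13 10 12 17)|=10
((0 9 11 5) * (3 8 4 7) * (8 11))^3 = [4, 1, 2, 0, 11, 8, 6, 5, 3, 7, 10, 9] = (0 4 11 9 7 5 8 3)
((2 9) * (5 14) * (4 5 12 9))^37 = (2 4 5 14 12 9) = [0, 1, 4, 3, 5, 14, 6, 7, 8, 2, 10, 11, 9, 13, 12]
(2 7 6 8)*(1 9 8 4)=(1 9 8 2 7 6 4)=[0, 9, 7, 3, 1, 5, 4, 6, 2, 8]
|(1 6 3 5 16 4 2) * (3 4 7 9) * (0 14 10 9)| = 8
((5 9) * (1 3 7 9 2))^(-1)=(1 2 5 9 7 3)=[0, 2, 5, 1, 4, 9, 6, 3, 8, 7]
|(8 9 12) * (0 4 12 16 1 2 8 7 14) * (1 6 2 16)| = 30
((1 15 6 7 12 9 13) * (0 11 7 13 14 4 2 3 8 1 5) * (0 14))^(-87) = (0 12 11 9 7)(1 13 4 8 6 14 3 15 5 2) = [12, 13, 1, 15, 8, 2, 14, 0, 6, 7, 10, 9, 11, 4, 3, 5]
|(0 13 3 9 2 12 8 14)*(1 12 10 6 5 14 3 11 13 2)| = |(0 2 10 6 5 14)(1 12 8 3 9)(11 13)| = 30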